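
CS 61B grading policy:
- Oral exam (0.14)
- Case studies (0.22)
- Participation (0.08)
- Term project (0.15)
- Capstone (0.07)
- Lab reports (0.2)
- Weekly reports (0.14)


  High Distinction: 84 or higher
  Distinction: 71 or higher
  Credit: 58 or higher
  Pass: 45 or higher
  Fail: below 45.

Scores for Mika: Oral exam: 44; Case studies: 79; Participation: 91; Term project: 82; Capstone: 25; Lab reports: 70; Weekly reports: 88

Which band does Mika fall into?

Weighted total:
  Oral exam 44 × 0.14 = 6.16
  Case studies 79 × 0.22 = 17.38
  Participation 91 × 0.08 = 7.28
  Term project 82 × 0.15 = 12.3
  Capstone 25 × 0.07 = 1.75
  Lab reports 70 × 0.2 = 14
  Weekly reports 88 × 0.14 = 12.32
Sum = 71.19
71.19 is ≥ 71 and < 84 → Distinction

Distinction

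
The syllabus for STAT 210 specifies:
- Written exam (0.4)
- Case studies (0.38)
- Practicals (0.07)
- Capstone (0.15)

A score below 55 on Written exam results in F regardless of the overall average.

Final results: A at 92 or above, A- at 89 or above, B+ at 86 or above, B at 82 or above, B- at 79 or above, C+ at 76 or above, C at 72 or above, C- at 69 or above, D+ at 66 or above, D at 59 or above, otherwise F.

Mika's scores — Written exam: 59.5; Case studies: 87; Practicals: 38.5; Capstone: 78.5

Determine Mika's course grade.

C-

Written exam score 59.5 ≥ 55: minimum met.
Weighted total:
  Written exam 59.5 × 0.4 = 23.8
  Case studies 87 × 0.38 = 33.06
  Practicals 38.5 × 0.07 = 2.695
  Capstone 78.5 × 0.15 = 11.775
Sum = 71.33
71.33 is ≥ 69 and < 72 → C-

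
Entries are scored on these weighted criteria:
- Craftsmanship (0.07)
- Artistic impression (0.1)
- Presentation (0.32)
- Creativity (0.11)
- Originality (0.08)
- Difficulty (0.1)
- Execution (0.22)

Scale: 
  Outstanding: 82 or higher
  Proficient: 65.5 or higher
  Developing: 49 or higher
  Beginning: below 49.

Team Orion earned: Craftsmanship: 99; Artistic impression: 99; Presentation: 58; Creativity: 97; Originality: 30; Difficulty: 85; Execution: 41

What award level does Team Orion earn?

Proficient

Weighted total:
  Craftsmanship 99 × 0.07 = 6.93
  Artistic impression 99 × 0.1 = 9.9
  Presentation 58 × 0.32 = 18.56
  Creativity 97 × 0.11 = 10.67
  Originality 30 × 0.08 = 2.4
  Difficulty 85 × 0.1 = 8.5
  Execution 41 × 0.22 = 9.02
Sum = 65.98
65.98 is ≥ 65.5 and < 82 → Proficient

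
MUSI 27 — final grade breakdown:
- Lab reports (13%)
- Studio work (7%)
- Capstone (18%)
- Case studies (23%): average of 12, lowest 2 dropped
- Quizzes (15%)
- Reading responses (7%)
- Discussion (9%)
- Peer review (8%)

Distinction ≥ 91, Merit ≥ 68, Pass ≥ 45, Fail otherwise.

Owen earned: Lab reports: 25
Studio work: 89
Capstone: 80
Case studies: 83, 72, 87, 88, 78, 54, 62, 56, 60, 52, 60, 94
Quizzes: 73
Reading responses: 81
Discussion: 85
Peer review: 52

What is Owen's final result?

Case studies: drop 52, 54 → average of remaining 10 = 740/10 = 74
Weighted total:
  Lab reports 25 × 0.13 = 3.25
  Studio work 89 × 0.07 = 6.23
  Capstone 80 × 0.18 = 14.4
  Case studies 74 × 0.23 = 17.02
  Quizzes 73 × 0.15 = 10.95
  Reading responses 81 × 0.07 = 5.67
  Discussion 85 × 0.09 = 7.65
  Peer review 52 × 0.08 = 4.16
Sum = 69.33
69.33 is ≥ 68 and < 91 → Merit

Merit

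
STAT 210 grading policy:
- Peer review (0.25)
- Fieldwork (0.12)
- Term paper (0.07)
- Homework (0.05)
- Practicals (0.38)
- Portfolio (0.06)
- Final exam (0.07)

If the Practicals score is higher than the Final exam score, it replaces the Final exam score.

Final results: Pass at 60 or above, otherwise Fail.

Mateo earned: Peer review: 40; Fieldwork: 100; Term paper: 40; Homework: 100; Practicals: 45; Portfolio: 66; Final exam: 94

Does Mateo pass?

Practicals (45) ≤ Final exam (94), so Final exam stays at 94.
Weighted total:
  Peer review 40 × 0.25 = 10
  Fieldwork 100 × 0.12 = 12
  Term paper 40 × 0.07 = 2.8
  Homework 100 × 0.05 = 5
  Practicals 45 × 0.38 = 17.1
  Portfolio 66 × 0.06 = 3.96
  Final exam 94 × 0.07 = 6.58
Sum = 57.44
57.44 < 60 → Fail

Fail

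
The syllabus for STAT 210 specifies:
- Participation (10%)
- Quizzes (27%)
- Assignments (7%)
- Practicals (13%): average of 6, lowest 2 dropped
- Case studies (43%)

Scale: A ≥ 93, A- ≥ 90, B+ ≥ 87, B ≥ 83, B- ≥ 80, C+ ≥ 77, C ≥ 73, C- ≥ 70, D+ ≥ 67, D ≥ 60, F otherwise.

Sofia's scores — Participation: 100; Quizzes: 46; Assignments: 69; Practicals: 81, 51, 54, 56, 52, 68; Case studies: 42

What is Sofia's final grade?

F

Practicals: drop 51, 52 → average of remaining 4 = 259/4 = 64.75
Weighted total:
  Participation 100 × 0.1 = 10
  Quizzes 46 × 0.27 = 12.42
  Assignments 69 × 0.07 = 4.83
  Practicals 64.75 × 0.13 = 8.4175
  Case studies 42 × 0.43 = 18.06
Sum = 53.7275
53.7275 < 60 → F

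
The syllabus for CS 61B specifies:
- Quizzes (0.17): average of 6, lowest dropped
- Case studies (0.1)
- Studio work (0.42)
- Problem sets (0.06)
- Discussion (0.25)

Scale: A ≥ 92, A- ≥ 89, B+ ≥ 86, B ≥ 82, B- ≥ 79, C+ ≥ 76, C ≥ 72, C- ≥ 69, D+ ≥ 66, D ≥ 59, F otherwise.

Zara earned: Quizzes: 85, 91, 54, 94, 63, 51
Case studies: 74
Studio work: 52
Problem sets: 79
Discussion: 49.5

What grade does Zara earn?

D

Quizzes: drop 51 → average of remaining 5 = 387/5 = 77.4
Weighted total:
  Quizzes 77.4 × 0.17 = 13.158
  Case studies 74 × 0.1 = 7.4
  Studio work 52 × 0.42 = 21.84
  Problem sets 79 × 0.06 = 4.74
  Discussion 49.5 × 0.25 = 12.375
Sum = 59.513
59.513 is ≥ 59 and < 66 → D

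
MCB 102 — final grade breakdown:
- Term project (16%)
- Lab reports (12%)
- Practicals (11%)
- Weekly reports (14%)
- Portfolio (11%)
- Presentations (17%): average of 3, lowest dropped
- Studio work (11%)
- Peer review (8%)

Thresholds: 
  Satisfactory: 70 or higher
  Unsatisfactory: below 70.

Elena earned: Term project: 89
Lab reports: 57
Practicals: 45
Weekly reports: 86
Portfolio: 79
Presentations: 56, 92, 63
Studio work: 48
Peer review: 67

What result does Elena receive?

Presentations: drop 56 → average of remaining 2 = 155/2 = 77.5
Weighted total:
  Term project 89 × 0.16 = 14.24
  Lab reports 57 × 0.12 = 6.84
  Practicals 45 × 0.11 = 4.95
  Weekly reports 86 × 0.14 = 12.04
  Portfolio 79 × 0.11 = 8.69
  Presentations 77.5 × 0.17 = 13.175
  Studio work 48 × 0.11 = 5.28
  Peer review 67 × 0.08 = 5.36
Sum = 70.575
70.575 ≥ 70 → Satisfactory

Satisfactory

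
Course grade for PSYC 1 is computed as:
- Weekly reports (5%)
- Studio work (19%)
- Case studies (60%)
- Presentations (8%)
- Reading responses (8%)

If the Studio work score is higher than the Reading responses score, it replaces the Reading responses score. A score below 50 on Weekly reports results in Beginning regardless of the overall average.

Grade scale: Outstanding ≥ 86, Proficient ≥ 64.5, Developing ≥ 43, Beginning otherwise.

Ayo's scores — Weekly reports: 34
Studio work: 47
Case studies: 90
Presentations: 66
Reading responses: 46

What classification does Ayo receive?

Studio work (47) > Reading responses (46), so Reading responses counts as 47.
Weekly reports score 34 < 50: minimum not met.
Weighted total:
  Weekly reports 34 × 0.05 = 1.7
  Studio work 47 × 0.19 = 8.93
  Case studies 90 × 0.6 = 54
  Presentations 66 × 0.08 = 5.28
  Reading responses 47 × 0.08 = 3.76
Sum = 73.67
Because the Weekly reports minimum was not met, the result is Beginning.

Beginning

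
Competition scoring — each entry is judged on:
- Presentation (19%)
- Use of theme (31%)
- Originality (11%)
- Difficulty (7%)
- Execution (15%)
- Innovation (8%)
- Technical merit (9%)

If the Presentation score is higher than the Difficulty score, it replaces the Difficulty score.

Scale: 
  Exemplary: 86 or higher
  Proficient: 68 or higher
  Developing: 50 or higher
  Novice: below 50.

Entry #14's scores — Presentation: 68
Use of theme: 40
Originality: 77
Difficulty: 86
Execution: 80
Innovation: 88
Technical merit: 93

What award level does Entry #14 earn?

Developing

Presentation (68) ≤ Difficulty (86), so Difficulty stays at 86.
Weighted total:
  Presentation 68 × 0.19 = 12.92
  Use of theme 40 × 0.31 = 12.4
  Originality 77 × 0.11 = 8.47
  Difficulty 86 × 0.07 = 6.02
  Execution 80 × 0.15 = 12
  Innovation 88 × 0.08 = 7.04
  Technical merit 93 × 0.09 = 8.37
Sum = 67.22
67.22 is ≥ 50 and < 68 → Developing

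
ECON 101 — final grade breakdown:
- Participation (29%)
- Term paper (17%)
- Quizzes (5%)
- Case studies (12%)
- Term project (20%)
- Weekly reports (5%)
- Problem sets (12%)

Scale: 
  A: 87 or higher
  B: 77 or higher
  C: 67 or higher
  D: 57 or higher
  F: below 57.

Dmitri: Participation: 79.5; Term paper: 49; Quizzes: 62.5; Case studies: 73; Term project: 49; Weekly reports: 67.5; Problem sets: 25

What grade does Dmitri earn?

Weighted total:
  Participation 79.5 × 0.29 = 23.055
  Term paper 49 × 0.17 = 8.33
  Quizzes 62.5 × 0.05 = 3.125
  Case studies 73 × 0.12 = 8.76
  Term project 49 × 0.2 = 9.8
  Weekly reports 67.5 × 0.05 = 3.375
  Problem sets 25 × 0.12 = 3
Sum = 59.445
59.445 is ≥ 57 and < 67 → D

D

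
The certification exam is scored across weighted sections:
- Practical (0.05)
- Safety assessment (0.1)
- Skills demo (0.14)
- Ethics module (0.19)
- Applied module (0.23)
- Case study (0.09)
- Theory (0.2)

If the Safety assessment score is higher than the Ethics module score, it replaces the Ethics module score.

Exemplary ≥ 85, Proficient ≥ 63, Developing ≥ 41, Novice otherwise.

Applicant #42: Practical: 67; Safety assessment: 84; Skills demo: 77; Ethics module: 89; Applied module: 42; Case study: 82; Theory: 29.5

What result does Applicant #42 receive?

Developing

Safety assessment (84) ≤ Ethics module (89), so Ethics module stays at 89.
Weighted total:
  Practical 67 × 0.05 = 3.35
  Safety assessment 84 × 0.1 = 8.4
  Skills demo 77 × 0.14 = 10.78
  Ethics module 89 × 0.19 = 16.91
  Applied module 42 × 0.23 = 9.66
  Case study 82 × 0.09 = 7.38
  Theory 29.5 × 0.2 = 5.9
Sum = 62.38
62.38 is ≥ 41 and < 63 → Developing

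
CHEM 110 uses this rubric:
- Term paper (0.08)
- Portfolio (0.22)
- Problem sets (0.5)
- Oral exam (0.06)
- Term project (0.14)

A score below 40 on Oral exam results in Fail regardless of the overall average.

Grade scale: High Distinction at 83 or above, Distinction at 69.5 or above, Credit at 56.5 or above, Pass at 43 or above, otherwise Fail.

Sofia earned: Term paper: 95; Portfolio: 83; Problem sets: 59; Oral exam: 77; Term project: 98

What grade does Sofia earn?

Distinction

Oral exam score 77 ≥ 40: minimum met.
Weighted total:
  Term paper 95 × 0.08 = 7.6
  Portfolio 83 × 0.22 = 18.26
  Problem sets 59 × 0.5 = 29.5
  Oral exam 77 × 0.06 = 4.62
  Term project 98 × 0.14 = 13.72
Sum = 73.7
73.7 is ≥ 69.5 and < 83 → Distinction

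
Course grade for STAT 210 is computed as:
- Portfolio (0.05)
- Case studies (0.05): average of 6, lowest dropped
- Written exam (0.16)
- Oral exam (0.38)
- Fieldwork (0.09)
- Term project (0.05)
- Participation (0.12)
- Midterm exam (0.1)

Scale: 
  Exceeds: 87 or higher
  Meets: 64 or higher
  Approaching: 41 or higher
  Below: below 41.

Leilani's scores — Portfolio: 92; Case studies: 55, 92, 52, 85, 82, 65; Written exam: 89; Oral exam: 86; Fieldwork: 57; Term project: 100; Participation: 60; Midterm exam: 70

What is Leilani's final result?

Meets

Case studies: drop 52 → average of remaining 5 = 379/5 = 75.8
Weighted total:
  Portfolio 92 × 0.05 = 4.6
  Case studies 75.8 × 0.05 = 3.79
  Written exam 89 × 0.16 = 14.24
  Oral exam 86 × 0.38 = 32.68
  Fieldwork 57 × 0.09 = 5.13
  Term project 100 × 0.05 = 5
  Participation 60 × 0.12 = 7.2
  Midterm exam 70 × 0.1 = 7
Sum = 79.64
79.64 is ≥ 64 and < 87 → Meets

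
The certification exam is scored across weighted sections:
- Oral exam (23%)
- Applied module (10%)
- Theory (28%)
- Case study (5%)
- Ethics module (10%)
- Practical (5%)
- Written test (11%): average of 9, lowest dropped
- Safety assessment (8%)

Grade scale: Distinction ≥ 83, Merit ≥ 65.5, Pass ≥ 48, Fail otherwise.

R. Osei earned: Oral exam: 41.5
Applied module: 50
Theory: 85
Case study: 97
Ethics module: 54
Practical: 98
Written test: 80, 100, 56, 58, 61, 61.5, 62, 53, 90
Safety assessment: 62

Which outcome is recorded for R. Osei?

Written test: drop 53 → average of remaining 8 = 568.5/8 = 71.0625
Weighted total:
  Oral exam 41.5 × 0.23 = 9.545
  Applied module 50 × 0.1 = 5
  Theory 85 × 0.28 = 23.8
  Case study 97 × 0.05 = 4.85
  Ethics module 54 × 0.1 = 5.4
  Practical 98 × 0.05 = 4.9
  Written test 71.0625 × 0.11 = 7.816875
  Safety assessment 62 × 0.08 = 4.96
Sum = 66.271875
66.271875 is ≥ 65.5 and < 83 → Merit

Merit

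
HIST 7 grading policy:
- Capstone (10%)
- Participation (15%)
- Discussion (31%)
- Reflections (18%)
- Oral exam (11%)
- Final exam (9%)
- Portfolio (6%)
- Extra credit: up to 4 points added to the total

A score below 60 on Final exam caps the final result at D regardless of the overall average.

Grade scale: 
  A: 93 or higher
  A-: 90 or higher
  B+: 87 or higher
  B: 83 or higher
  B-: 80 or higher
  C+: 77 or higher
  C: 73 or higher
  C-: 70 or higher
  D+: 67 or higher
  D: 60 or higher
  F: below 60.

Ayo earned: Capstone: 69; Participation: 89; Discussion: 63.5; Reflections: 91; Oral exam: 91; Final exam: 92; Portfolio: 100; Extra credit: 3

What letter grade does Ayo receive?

B

Final exam score 92 ≥ 60: minimum met.
Weighted total:
  Capstone 69 × 0.1 = 6.9
  Participation 89 × 0.15 = 13.35
  Discussion 63.5 × 0.31 = 19.685
  Reflections 91 × 0.18 = 16.38
  Oral exam 91 × 0.11 = 10.01
  Final exam 92 × 0.09 = 8.28
  Portfolio 100 × 0.06 = 6
Sum = 80.605
Extra credit: 80.605 + 3 = 83.605
83.605 is ≥ 83 and < 87 → B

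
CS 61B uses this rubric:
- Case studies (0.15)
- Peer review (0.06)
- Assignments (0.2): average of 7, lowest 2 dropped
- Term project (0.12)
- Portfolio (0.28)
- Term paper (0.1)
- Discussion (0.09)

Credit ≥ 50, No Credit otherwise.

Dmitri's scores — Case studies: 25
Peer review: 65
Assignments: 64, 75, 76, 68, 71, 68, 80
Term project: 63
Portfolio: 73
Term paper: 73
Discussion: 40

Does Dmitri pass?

Assignments: drop 64, 68 → average of remaining 5 = 370/5 = 74
Weighted total:
  Case studies 25 × 0.15 = 3.75
  Peer review 65 × 0.06 = 3.9
  Assignments 74 × 0.2 = 14.8
  Term project 63 × 0.12 = 7.56
  Portfolio 73 × 0.28 = 20.44
  Term paper 73 × 0.1 = 7.3
  Discussion 40 × 0.09 = 3.6
Sum = 61.35
61.35 ≥ 50 → Credit

Credit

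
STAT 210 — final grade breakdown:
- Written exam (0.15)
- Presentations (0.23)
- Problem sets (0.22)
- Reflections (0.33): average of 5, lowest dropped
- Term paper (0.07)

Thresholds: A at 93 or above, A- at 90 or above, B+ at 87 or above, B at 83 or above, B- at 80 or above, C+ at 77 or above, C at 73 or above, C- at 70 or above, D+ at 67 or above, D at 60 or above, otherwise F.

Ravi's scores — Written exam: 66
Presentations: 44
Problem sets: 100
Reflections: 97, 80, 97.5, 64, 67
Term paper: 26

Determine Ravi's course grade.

Reflections: drop 64 → average of remaining 4 = 341.5/4 = 85.375
Weighted total:
  Written exam 66 × 0.15 = 9.9
  Presentations 44 × 0.23 = 10.12
  Problem sets 100 × 0.22 = 22
  Reflections 85.375 × 0.33 = 28.17375
  Term paper 26 × 0.07 = 1.82
Sum = 72.01375
72.01375 is ≥ 70 and < 73 → C-

C-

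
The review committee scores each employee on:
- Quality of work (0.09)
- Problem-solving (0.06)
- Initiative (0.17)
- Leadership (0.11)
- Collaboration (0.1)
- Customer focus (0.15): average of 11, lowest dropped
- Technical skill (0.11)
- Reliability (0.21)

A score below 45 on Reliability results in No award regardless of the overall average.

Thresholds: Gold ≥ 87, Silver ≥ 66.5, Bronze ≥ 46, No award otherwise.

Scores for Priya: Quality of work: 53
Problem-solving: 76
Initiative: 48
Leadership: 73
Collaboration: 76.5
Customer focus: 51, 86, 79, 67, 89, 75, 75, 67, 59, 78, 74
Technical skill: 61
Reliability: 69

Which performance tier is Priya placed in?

Customer focus: drop 51 → average of remaining 10 = 749/10 = 74.9
Reliability score 69 ≥ 45: minimum met.
Weighted total:
  Quality of work 53 × 0.09 = 4.77
  Problem-solving 76 × 0.06 = 4.56
  Initiative 48 × 0.17 = 8.16
  Leadership 73 × 0.11 = 8.03
  Collaboration 76.5 × 0.1 = 7.65
  Customer focus 74.9 × 0.15 = 11.235
  Technical skill 61 × 0.11 = 6.71
  Reliability 69 × 0.21 = 14.49
Sum = 65.605
65.605 is ≥ 46 and < 66.5 → Bronze

Bronze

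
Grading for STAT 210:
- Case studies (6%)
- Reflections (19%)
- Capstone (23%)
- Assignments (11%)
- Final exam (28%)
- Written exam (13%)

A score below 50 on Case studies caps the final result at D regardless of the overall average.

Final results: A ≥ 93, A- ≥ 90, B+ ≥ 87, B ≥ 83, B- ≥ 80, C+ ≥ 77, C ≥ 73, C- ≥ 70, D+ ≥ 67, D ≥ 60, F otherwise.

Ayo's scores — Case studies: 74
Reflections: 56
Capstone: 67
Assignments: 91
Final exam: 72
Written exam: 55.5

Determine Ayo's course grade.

D+

Case studies score 74 ≥ 50: minimum met.
Weighted total:
  Case studies 74 × 0.06 = 4.44
  Reflections 56 × 0.19 = 10.64
  Capstone 67 × 0.23 = 15.41
  Assignments 91 × 0.11 = 10.01
  Final exam 72 × 0.28 = 20.16
  Written exam 55.5 × 0.13 = 7.215
Sum = 67.875
67.875 is ≥ 67 and < 70 → D+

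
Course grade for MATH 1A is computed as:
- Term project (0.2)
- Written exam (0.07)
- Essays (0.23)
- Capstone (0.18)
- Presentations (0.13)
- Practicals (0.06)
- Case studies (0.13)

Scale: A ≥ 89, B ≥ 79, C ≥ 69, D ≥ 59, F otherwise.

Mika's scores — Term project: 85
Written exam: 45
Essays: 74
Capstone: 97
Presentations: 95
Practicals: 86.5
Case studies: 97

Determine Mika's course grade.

B

Weighted total:
  Term project 85 × 0.2 = 17
  Written exam 45 × 0.07 = 3.15
  Essays 74 × 0.23 = 17.02
  Capstone 97 × 0.18 = 17.46
  Presentations 95 × 0.13 = 12.35
  Practicals 86.5 × 0.06 = 5.19
  Case studies 97 × 0.13 = 12.61
Sum = 84.78
84.78 is ≥ 79 and < 89 → B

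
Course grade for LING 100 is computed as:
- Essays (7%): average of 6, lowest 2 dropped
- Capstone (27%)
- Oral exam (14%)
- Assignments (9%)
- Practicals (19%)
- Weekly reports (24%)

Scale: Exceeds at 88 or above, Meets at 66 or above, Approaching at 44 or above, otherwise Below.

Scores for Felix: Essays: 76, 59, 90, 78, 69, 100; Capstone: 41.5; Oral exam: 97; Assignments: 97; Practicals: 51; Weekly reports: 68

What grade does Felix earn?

Essays: drop 59, 69 → average of remaining 4 = 344/4 = 86
Weighted total:
  Essays 86 × 0.07 = 6.02
  Capstone 41.5 × 0.27 = 11.205
  Oral exam 97 × 0.14 = 13.58
  Assignments 97 × 0.09 = 8.73
  Practicals 51 × 0.19 = 9.69
  Weekly reports 68 × 0.24 = 16.32
Sum = 65.545
65.545 is ≥ 44 and < 66 → Approaching

Approaching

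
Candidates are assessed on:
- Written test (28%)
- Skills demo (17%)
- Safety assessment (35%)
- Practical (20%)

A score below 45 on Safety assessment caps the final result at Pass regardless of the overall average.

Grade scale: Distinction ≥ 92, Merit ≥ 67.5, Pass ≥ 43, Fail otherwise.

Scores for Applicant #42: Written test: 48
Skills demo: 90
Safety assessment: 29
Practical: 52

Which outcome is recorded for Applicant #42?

Pass

Safety assessment score 29 < 45: minimum not met.
Weighted total:
  Written test 48 × 0.28 = 13.44
  Skills demo 90 × 0.17 = 15.3
  Safety assessment 29 × 0.35 = 10.15
  Practical 52 × 0.2 = 10.4
Sum = 49.29
49.29 would be Pass; cap at Pass applies → Pass.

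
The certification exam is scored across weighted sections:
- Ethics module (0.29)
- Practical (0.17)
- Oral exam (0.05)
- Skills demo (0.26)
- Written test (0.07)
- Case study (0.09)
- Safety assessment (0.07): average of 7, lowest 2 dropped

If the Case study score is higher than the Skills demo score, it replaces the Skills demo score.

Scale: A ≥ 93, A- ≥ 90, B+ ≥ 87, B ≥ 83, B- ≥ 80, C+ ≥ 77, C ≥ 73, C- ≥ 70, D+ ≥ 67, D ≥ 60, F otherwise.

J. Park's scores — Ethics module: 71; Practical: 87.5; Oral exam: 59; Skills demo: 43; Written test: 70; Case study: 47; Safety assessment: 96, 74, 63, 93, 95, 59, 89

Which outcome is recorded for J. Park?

Safety assessment: drop 59, 63 → average of remaining 5 = 447/5 = 89.4
Case study (47) > Skills demo (43), so Skills demo counts as 47.
Weighted total:
  Ethics module 71 × 0.29 = 20.59
  Practical 87.5 × 0.17 = 14.875
  Oral exam 59 × 0.05 = 2.95
  Skills demo 47 × 0.26 = 12.22
  Written test 70 × 0.07 = 4.9
  Case study 47 × 0.09 = 4.23
  Safety assessment 89.4 × 0.07 = 6.258
Sum = 66.023
66.023 is ≥ 60 and < 67 → D

D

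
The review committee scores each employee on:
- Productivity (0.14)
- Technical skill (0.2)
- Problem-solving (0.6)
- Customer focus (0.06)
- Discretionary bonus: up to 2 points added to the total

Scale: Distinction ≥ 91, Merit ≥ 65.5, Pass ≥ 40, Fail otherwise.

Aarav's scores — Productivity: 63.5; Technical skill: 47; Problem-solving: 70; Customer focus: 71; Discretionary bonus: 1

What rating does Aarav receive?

Merit

Weighted total:
  Productivity 63.5 × 0.14 = 8.89
  Technical skill 47 × 0.2 = 9.4
  Problem-solving 70 × 0.6 = 42
  Customer focus 71 × 0.06 = 4.26
Sum = 64.55
Discretionary bonus: 64.55 + 1 = 65.55
65.55 is ≥ 65.5 and < 91 → Merit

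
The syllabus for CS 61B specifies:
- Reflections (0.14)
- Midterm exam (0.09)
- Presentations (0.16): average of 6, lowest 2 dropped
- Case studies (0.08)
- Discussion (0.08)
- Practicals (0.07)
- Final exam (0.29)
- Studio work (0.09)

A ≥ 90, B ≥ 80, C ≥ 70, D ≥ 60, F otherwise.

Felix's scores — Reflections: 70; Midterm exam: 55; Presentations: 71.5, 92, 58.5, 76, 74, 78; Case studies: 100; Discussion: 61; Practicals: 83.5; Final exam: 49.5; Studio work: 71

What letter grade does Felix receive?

D

Presentations: drop 58.5, 71.5 → average of remaining 4 = 320/4 = 80
Weighted total:
  Reflections 70 × 0.14 = 9.8
  Midterm exam 55 × 0.09 = 4.95
  Presentations 80 × 0.16 = 12.8
  Case studies 100 × 0.08 = 8
  Discussion 61 × 0.08 = 4.88
  Practicals 83.5 × 0.07 = 5.845
  Final exam 49.5 × 0.29 = 14.355
  Studio work 71 × 0.09 = 6.39
Sum = 67.02
67.02 is ≥ 60 and < 70 → D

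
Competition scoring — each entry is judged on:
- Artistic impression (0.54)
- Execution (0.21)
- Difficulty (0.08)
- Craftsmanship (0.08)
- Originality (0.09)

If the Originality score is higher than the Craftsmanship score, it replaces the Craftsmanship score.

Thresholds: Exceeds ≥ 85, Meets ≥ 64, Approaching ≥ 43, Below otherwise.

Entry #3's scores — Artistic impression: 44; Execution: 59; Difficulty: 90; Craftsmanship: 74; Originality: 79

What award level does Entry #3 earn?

Approaching

Originality (79) > Craftsmanship (74), so Craftsmanship counts as 79.
Weighted total:
  Artistic impression 44 × 0.54 = 23.76
  Execution 59 × 0.21 = 12.39
  Difficulty 90 × 0.08 = 7.2
  Craftsmanship 79 × 0.08 = 6.32
  Originality 79 × 0.09 = 7.11
Sum = 56.78
56.78 is ≥ 43 and < 64 → Approaching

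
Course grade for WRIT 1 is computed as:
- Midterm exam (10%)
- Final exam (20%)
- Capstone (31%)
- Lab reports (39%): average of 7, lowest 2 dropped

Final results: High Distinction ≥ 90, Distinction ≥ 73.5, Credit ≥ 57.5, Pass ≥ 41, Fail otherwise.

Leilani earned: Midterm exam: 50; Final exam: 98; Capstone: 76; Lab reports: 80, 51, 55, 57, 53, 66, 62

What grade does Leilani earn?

Credit

Lab reports: drop 51, 53 → average of remaining 5 = 320/5 = 64
Weighted total:
  Midterm exam 50 × 0.1 = 5
  Final exam 98 × 0.2 = 19.6
  Capstone 76 × 0.31 = 23.56
  Lab reports 64 × 0.39 = 24.96
Sum = 73.12
73.12 is ≥ 57.5 and < 73.5 → Credit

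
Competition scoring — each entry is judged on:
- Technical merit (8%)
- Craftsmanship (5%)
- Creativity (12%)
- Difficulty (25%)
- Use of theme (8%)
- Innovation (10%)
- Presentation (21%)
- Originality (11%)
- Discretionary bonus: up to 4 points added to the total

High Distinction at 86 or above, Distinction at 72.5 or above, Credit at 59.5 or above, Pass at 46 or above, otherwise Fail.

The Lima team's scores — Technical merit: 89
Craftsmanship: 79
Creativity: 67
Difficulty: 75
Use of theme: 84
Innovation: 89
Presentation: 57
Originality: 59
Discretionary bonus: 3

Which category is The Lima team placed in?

Weighted total:
  Technical merit 89 × 0.08 = 7.12
  Craftsmanship 79 × 0.05 = 3.95
  Creativity 67 × 0.12 = 8.04
  Difficulty 75 × 0.25 = 18.75
  Use of theme 84 × 0.08 = 6.72
  Innovation 89 × 0.1 = 8.9
  Presentation 57 × 0.21 = 11.97
  Originality 59 × 0.11 = 6.49
Sum = 71.94
Discretionary bonus: 71.94 + 3 = 74.94
74.94 is ≥ 72.5 and < 86 → Distinction

Distinction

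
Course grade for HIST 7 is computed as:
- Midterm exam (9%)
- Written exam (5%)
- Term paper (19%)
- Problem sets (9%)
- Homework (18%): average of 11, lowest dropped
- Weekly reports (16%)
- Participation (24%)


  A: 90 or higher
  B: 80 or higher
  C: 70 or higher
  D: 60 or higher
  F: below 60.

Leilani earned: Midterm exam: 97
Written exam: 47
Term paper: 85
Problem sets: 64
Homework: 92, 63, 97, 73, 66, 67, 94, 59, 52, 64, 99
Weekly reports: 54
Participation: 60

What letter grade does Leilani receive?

Homework: drop 52 → average of remaining 10 = 774/10 = 77.4
Weighted total:
  Midterm exam 97 × 0.09 = 8.73
  Written exam 47 × 0.05 = 2.35
  Term paper 85 × 0.19 = 16.15
  Problem sets 64 × 0.09 = 5.76
  Homework 77.4 × 0.18 = 13.932
  Weekly reports 54 × 0.16 = 8.64
  Participation 60 × 0.24 = 14.4
Sum = 69.962
69.962 is ≥ 60 and < 70 → D

D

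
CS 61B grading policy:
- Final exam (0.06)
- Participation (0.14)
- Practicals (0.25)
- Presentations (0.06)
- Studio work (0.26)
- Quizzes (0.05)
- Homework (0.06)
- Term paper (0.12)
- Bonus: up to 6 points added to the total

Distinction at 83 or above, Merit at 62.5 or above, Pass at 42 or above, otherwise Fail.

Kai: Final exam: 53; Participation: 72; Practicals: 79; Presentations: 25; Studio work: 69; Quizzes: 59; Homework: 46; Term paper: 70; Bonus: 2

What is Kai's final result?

Merit

Weighted total:
  Final exam 53 × 0.06 = 3.18
  Participation 72 × 0.14 = 10.08
  Practicals 79 × 0.25 = 19.75
  Presentations 25 × 0.06 = 1.5
  Studio work 69 × 0.26 = 17.94
  Quizzes 59 × 0.05 = 2.95
  Homework 46 × 0.06 = 2.76
  Term paper 70 × 0.12 = 8.4
Sum = 66.56
Bonus: 66.56 + 2 = 68.56
68.56 is ≥ 62.5 and < 83 → Merit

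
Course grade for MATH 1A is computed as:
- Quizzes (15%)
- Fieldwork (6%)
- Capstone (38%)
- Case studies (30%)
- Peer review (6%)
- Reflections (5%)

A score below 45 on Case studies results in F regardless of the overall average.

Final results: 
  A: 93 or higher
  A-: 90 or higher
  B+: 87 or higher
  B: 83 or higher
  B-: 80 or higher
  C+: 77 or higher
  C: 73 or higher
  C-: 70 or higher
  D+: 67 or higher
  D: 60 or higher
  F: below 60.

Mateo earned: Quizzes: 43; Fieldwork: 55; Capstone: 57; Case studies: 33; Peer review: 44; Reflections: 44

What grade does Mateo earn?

F

Case studies score 33 < 45: minimum not met.
Weighted total:
  Quizzes 43 × 0.15 = 6.45
  Fieldwork 55 × 0.06 = 3.3
  Capstone 57 × 0.38 = 21.66
  Case studies 33 × 0.3 = 9.9
  Peer review 44 × 0.06 = 2.64
  Reflections 44 × 0.05 = 2.2
Sum = 46.15
Because the Case studies minimum was not met, the result is F.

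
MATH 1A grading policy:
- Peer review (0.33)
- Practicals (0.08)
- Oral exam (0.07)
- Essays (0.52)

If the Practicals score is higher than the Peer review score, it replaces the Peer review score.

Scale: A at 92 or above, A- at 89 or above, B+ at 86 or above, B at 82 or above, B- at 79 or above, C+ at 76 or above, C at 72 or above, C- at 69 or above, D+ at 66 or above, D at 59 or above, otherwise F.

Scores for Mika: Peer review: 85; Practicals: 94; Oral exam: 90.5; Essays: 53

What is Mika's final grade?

Practicals (94) > Peer review (85), so Peer review counts as 94.
Weighted total:
  Peer review 94 × 0.33 = 31.02
  Practicals 94 × 0.08 = 7.52
  Oral exam 90.5 × 0.07 = 6.335
  Essays 53 × 0.52 = 27.56
Sum = 72.435
72.435 is ≥ 72 and < 76 → C

C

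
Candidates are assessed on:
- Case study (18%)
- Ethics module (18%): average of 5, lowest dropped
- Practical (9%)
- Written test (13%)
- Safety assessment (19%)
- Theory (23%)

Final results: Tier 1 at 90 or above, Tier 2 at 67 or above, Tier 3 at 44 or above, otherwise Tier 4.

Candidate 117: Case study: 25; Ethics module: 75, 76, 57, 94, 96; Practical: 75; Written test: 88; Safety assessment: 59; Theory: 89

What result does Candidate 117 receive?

Ethics module: drop 57 → average of remaining 4 = 341/4 = 85.25
Weighted total:
  Case study 25 × 0.18 = 4.5
  Ethics module 85.25 × 0.18 = 15.345
  Practical 75 × 0.09 = 6.75
  Written test 88 × 0.13 = 11.44
  Safety assessment 59 × 0.19 = 11.21
  Theory 89 × 0.23 = 20.47
Sum = 69.715
69.715 is ≥ 67 and < 90 → Tier 2

Tier 2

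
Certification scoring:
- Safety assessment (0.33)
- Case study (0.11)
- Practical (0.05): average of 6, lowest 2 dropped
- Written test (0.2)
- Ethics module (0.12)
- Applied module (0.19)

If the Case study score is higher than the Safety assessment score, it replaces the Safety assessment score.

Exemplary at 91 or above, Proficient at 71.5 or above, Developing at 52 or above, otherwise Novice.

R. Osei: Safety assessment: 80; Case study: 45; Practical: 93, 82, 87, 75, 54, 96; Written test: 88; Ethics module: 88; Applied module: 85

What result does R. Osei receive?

Practical: drop 54, 75 → average of remaining 4 = 358/4 = 89.5
Case study (45) ≤ Safety assessment (80), so Safety assessment stays at 80.
Weighted total:
  Safety assessment 80 × 0.33 = 26.4
  Case study 45 × 0.11 = 4.95
  Practical 89.5 × 0.05 = 4.475
  Written test 88 × 0.2 = 17.6
  Ethics module 88 × 0.12 = 10.56
  Applied module 85 × 0.19 = 16.15
Sum = 80.135
80.135 is ≥ 71.5 and < 91 → Proficient

Proficient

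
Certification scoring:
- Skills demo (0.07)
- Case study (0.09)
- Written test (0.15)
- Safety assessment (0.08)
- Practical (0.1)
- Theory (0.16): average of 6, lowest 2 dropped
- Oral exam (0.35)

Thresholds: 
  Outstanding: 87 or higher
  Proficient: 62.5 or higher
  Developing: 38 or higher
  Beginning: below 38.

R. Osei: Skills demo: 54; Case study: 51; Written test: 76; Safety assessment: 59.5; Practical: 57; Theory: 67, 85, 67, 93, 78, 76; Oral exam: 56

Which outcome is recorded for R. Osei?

Theory: drop 67, 67 → average of remaining 4 = 332/4 = 83
Weighted total:
  Skills demo 54 × 0.07 = 3.78
  Case study 51 × 0.09 = 4.59
  Written test 76 × 0.15 = 11.4
  Safety assessment 59.5 × 0.08 = 4.76
  Practical 57 × 0.1 = 5.7
  Theory 83 × 0.16 = 13.28
  Oral exam 56 × 0.35 = 19.6
Sum = 63.11
63.11 is ≥ 62.5 and < 87 → Proficient

Proficient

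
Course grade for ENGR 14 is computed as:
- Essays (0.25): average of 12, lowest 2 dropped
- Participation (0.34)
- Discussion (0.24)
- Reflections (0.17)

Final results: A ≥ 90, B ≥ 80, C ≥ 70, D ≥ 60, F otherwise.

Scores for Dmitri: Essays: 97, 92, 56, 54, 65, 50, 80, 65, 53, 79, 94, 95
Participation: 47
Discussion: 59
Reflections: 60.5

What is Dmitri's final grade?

Essays: drop 50, 53 → average of remaining 10 = 777/10 = 77.7
Weighted total:
  Essays 77.7 × 0.25 = 19.425
  Participation 47 × 0.34 = 15.98
  Discussion 59 × 0.24 = 14.16
  Reflections 60.5 × 0.17 = 10.285
Sum = 59.85
59.85 < 60 → F

F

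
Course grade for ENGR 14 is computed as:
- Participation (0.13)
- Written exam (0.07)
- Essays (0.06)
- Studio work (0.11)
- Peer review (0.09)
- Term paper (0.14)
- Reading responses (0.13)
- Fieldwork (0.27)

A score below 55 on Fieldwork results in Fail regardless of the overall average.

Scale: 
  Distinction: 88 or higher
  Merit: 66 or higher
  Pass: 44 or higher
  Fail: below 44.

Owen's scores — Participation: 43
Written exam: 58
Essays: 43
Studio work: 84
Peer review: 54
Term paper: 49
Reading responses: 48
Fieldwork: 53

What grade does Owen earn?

Fail

Fieldwork score 53 < 55: minimum not met.
Weighted total:
  Participation 43 × 0.13 = 5.59
  Written exam 58 × 0.07 = 4.06
  Essays 43 × 0.06 = 2.58
  Studio work 84 × 0.11 = 9.24
  Peer review 54 × 0.09 = 4.86
  Term paper 49 × 0.14 = 6.86
  Reading responses 48 × 0.13 = 6.24
  Fieldwork 53 × 0.27 = 14.31
Sum = 53.74
Because the Fieldwork minimum was not met, the result is Fail.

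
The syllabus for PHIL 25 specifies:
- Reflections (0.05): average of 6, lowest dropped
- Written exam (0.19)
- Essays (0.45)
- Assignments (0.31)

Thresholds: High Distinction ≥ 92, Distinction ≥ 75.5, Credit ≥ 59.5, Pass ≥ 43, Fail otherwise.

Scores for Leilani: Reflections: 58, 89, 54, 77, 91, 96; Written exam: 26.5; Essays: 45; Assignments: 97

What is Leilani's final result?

Pass

Reflections: drop 54 → average of remaining 5 = 411/5 = 82.2
Weighted total:
  Reflections 82.2 × 0.05 = 4.11
  Written exam 26.5 × 0.19 = 5.035
  Essays 45 × 0.45 = 20.25
  Assignments 97 × 0.31 = 30.07
Sum = 59.465
59.465 is ≥ 43 and < 59.5 → Pass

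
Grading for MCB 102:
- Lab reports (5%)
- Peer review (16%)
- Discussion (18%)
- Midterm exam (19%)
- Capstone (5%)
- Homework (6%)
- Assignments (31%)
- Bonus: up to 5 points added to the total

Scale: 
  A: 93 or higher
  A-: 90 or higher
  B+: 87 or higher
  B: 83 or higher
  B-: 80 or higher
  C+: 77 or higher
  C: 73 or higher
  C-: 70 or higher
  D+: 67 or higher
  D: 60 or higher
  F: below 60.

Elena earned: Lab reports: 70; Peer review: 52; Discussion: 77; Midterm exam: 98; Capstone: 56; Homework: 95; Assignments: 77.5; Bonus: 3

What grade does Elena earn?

C+

Weighted total:
  Lab reports 70 × 0.05 = 3.5
  Peer review 52 × 0.16 = 8.32
  Discussion 77 × 0.18 = 13.86
  Midterm exam 98 × 0.19 = 18.62
  Capstone 56 × 0.05 = 2.8
  Homework 95 × 0.06 = 5.7
  Assignments 77.5 × 0.31 = 24.025
Sum = 76.825
Bonus: 76.825 + 3 = 79.825
79.825 is ≥ 77 and < 80 → C+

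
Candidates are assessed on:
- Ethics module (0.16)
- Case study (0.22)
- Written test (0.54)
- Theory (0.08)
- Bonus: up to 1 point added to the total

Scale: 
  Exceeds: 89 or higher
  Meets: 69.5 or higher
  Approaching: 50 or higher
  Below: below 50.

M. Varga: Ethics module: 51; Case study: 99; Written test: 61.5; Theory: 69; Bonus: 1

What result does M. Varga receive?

Weighted total:
  Ethics module 51 × 0.16 = 8.16
  Case study 99 × 0.22 = 21.78
  Written test 61.5 × 0.54 = 33.21
  Theory 69 × 0.08 = 5.52
Sum = 68.67
Bonus: 68.67 + 1 = 69.67
69.67 is ≥ 69.5 and < 89 → Meets

Meets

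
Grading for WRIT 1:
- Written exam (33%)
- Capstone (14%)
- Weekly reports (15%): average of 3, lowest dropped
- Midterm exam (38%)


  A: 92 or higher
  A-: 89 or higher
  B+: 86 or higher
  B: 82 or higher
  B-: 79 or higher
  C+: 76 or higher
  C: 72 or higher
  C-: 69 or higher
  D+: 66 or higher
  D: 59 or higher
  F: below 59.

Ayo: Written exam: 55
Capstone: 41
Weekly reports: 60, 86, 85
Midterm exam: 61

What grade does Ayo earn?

Weekly reports: drop 60 → average of remaining 2 = 171/2 = 85.5
Weighted total:
  Written exam 55 × 0.33 = 18.15
  Capstone 41 × 0.14 = 5.74
  Weekly reports 85.5 × 0.15 = 12.825
  Midterm exam 61 × 0.38 = 23.18
Sum = 59.895
59.895 is ≥ 59 and < 66 → D

D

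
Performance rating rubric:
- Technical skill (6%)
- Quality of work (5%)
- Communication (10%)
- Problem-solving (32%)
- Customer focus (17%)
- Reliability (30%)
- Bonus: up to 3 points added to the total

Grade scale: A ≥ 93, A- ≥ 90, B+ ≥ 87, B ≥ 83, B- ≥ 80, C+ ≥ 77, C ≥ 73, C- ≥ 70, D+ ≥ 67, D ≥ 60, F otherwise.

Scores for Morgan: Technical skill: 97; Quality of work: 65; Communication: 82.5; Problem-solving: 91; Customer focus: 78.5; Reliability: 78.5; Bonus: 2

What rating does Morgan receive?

B

Weighted total:
  Technical skill 97 × 0.06 = 5.82
  Quality of work 65 × 0.05 = 3.25
  Communication 82.5 × 0.1 = 8.25
  Problem-solving 91 × 0.32 = 29.12
  Customer focus 78.5 × 0.17 = 13.345
  Reliability 78.5 × 0.3 = 23.55
Sum = 83.335
Bonus: 83.335 + 2 = 85.335
85.335 is ≥ 83 and < 87 → B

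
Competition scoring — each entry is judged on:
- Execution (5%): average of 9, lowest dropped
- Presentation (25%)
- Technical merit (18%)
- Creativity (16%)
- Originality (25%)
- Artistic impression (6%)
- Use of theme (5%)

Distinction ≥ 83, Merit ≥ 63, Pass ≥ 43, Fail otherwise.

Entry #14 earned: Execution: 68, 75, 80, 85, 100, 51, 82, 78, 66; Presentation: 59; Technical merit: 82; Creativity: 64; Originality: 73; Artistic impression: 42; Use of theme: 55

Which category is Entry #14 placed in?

Execution: drop 51 → average of remaining 8 = 634/8 = 79.25
Weighted total:
  Execution 79.25 × 0.05 = 3.9625
  Presentation 59 × 0.25 = 14.75
  Technical merit 82 × 0.18 = 14.76
  Creativity 64 × 0.16 = 10.24
  Originality 73 × 0.25 = 18.25
  Artistic impression 42 × 0.06 = 2.52
  Use of theme 55 × 0.05 = 2.75
Sum = 67.2325
67.2325 is ≥ 63 and < 83 → Merit

Merit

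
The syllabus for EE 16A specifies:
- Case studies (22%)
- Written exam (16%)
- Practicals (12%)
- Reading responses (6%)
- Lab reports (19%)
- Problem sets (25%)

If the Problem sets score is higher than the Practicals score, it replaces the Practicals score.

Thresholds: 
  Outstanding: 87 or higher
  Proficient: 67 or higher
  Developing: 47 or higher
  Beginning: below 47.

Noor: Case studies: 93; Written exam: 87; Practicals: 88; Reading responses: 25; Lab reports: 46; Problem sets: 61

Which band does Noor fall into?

Proficient

Problem sets (61) ≤ Practicals (88), so Practicals stays at 88.
Weighted total:
  Case studies 93 × 0.22 = 20.46
  Written exam 87 × 0.16 = 13.92
  Practicals 88 × 0.12 = 10.56
  Reading responses 25 × 0.06 = 1.5
  Lab reports 46 × 0.19 = 8.74
  Problem sets 61 × 0.25 = 15.25
Sum = 70.43
70.43 is ≥ 67 and < 87 → Proficient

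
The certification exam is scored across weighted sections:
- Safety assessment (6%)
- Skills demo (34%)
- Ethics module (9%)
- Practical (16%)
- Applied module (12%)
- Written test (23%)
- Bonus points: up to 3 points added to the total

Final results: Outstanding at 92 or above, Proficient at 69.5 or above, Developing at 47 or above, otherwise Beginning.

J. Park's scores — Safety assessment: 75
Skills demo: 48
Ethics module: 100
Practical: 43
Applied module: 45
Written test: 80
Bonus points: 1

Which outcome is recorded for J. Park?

Weighted total:
  Safety assessment 75 × 0.06 = 4.5
  Skills demo 48 × 0.34 = 16.32
  Ethics module 100 × 0.09 = 9
  Practical 43 × 0.16 = 6.88
  Applied module 45 × 0.12 = 5.4
  Written test 80 × 0.23 = 18.4
Sum = 60.5
Bonus points: 60.5 + 1 = 61.5
61.5 is ≥ 47 and < 69.5 → Developing

Developing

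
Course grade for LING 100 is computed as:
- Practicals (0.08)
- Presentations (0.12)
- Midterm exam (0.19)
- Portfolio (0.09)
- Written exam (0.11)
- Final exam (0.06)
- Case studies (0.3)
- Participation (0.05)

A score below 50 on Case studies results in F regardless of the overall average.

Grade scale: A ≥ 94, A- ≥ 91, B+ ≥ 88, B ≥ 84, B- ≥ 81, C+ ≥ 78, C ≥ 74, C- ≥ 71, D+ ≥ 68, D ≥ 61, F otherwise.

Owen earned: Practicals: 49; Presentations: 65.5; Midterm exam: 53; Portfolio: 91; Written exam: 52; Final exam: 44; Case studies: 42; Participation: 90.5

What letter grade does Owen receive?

Case studies score 42 < 50: minimum not met.
Weighted total:
  Practicals 49 × 0.08 = 3.92
  Presentations 65.5 × 0.12 = 7.86
  Midterm exam 53 × 0.19 = 10.07
  Portfolio 91 × 0.09 = 8.19
  Written exam 52 × 0.11 = 5.72
  Final exam 44 × 0.06 = 2.64
  Case studies 42 × 0.3 = 12.6
  Participation 90.5 × 0.05 = 4.525
Sum = 55.525
Because the Case studies minimum was not met, the result is F.

F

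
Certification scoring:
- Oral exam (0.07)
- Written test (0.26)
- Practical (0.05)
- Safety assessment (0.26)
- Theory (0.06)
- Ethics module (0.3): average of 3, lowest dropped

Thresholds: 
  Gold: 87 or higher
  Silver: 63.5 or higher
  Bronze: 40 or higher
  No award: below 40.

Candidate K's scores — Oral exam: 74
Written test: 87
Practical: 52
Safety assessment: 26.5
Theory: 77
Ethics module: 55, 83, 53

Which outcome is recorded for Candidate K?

Ethics module: drop 53 → average of remaining 2 = 138/2 = 69
Weighted total:
  Oral exam 74 × 0.07 = 5.18
  Written test 87 × 0.26 = 22.62
  Practical 52 × 0.05 = 2.6
  Safety assessment 26.5 × 0.26 = 6.89
  Theory 77 × 0.06 = 4.62
  Ethics module 69 × 0.3 = 20.7
Sum = 62.61
62.61 is ≥ 40 and < 63.5 → Bronze

Bronze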